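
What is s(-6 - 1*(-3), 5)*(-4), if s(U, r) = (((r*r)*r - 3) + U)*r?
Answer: -2380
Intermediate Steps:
s(U, r) = r*(-3 + U + r³) (s(U, r) = ((r²*r - 3) + U)*r = ((r³ - 3) + U)*r = ((-3 + r³) + U)*r = (-3 + U + r³)*r = r*(-3 + U + r³))
s(-6 - 1*(-3), 5)*(-4) = (5*(-3 + (-6 - 1*(-3)) + 5³))*(-4) = (5*(-3 + (-6 + 3) + 125))*(-4) = (5*(-3 - 3 + 125))*(-4) = (5*119)*(-4) = 595*(-4) = -2380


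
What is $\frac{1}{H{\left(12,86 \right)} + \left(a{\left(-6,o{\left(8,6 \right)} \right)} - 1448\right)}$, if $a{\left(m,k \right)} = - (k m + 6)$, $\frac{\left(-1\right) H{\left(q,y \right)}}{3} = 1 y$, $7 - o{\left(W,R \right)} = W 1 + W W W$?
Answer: $- \frac{1}{4790} \approx -0.00020877$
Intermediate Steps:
$o{\left(W,R \right)} = 7 - W - W^{3}$ ($o{\left(W,R \right)} = 7 - \left(W 1 + W W W\right) = 7 - \left(W + W^{2} W\right) = 7 - \left(W + W^{3}\right) = 7 - W - W^{3}$)
$H{\left(q,y \right)} = - 3 y$ ($H{\left(q,y \right)} = - 3 \cdot 1 y = - 3 y$)
$a{\left(m,k \right)} = -6 - k m$ ($a{\left(m,k \right)} = - (6 + k m) = -6 - k m$)
$\frac{1}{H{\left(12,86 \right)} + \left(a{\left(-6,o{\left(8,6 \right)} \right)} - 1448\right)} = \frac{1}{\left(-3\right) 86 - \left(1454 + \left(7 - 8 - 8^{3}\right) \left(-6\right)\right)} = \frac{1}{-258 - \left(1454 + \left(7 - 8 - 512\right) \left(-6\right)\right)} = \frac{1}{-258 - \left(1454 + 3078\right)} = \frac{1}{-258 - 4532} = \frac{1}{-4790} = - \frac{1}{4790}$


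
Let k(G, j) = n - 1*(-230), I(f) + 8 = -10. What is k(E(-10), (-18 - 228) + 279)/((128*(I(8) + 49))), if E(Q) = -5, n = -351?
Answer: -121/3968 ≈ -0.030494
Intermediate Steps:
I(f) = -18 (I(f) = -8 - 10 = -18)
k(G, j) = -121 (k(G, j) = -351 - 1*(-230) = -351 + 230 = -121)
k(E(-10), (-18 - 228) + 279)/((128*(I(8) + 49))) = -121*1/(128*(-18 + 49)) = -121/(128*31) = -121/3968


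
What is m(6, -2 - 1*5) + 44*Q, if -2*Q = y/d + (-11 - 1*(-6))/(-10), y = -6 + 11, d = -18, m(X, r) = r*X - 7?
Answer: -485/9 ≈ -53.889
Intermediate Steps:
m(X, r) = -7 + X*r (m(X, r) = X*r - 7 = -7 + X*r)
y = 5
Q = -⅑ (Q = -(5/(-18) + (-11 - 1*(-6))/(-10))/2 = -(5*(-1/18) + (-11 + 6)*(-⅒))/2 = -(-5/18 - 5*(-⅒))/2 = -(-5/18 + ½)/2 = -½*2/9 = -⅑ ≈ -0.11111)
m(6, -2 - 1*5) + 44*Q = (-7 + 6*(-2 - 1*5)) + 44*(-⅑) = (-7 + 6*(-2 - 5)) - 44/9 = (-7 + 6*(-7)) - 44/9 = (-7 - 42) - 44/9 = -49 - 44/9 = -485/9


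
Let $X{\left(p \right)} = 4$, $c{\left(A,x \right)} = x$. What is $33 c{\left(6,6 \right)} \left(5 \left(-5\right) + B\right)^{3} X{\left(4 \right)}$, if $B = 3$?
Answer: $-8433216$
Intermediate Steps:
$33 c{\left(6,6 \right)} \left(5 \left(-5\right) + B\right)^{3} X{\left(4 \right)} = 33 \cdot 6 \left(5 \left(-5\right) + 3\right)^{3} \cdot 4 = 198 \left(-25 + 3\right)^{3} \cdot 4 = 198 \left(-22\right)^{3} \cdot 4 = 198 \left(-10648\right) 4 = \left(-2108304\right) 4 = -8433216$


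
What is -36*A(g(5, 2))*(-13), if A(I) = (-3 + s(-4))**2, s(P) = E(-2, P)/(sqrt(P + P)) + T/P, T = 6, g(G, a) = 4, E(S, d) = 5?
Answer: 16029/2 + 5265*I*sqrt(2) ≈ 8014.5 + 7445.8*I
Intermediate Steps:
s(P) = 6/P + 5*sqrt(2)/(2*sqrt(P)) (s(P) = 5/(sqrt(P + P)) + 6/P = 5/(sqrt(2*P)) + 6/P = 5/((sqrt(2)*sqrt(P))) + 6/P = 5*(sqrt(2)/(2*sqrt(P))) + 6/P = 5*sqrt(2)/(2*sqrt(P)) + 6/P = 6/P + 5*sqrt(2)/(2*sqrt(P)))
A(I) = (-9/2 - 5*I*sqrt(2)/4)**2 (A(I) = (-3 + (6/(-4) + 5*sqrt(2)/(2*sqrt(-4))))**2 = (-3 + (6*(-1/4) + 5*sqrt(2)*(-I/2)/2))**2 = (-3 + (-3/2 - 5*I*sqrt(2)/4))**2 = (-9/2 - 5*I*sqrt(2)/4)**2)
-36*A(g(5, 2))*(-13) = -36*(137/8 + 45*I*sqrt(2)/4)*(-13) = (-1233/2 - 405*I*sqrt(2))*(-13) = 16029/2 + 5265*I*sqrt(2)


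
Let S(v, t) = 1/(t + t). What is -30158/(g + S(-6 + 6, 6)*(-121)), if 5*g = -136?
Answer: 1809480/2237 ≈ 808.89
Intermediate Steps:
g = -136/5 (g = (⅕)*(-136) = -136/5 ≈ -27.200)
S(v, t) = 1/(2*t)
-30158/(g + S(-6 + 6, 6)*(-121)) = -30158/(-136/5 + ((½)/6)*(-121)) = -30158/(-136/5 + ((½)*(⅙))*(-121)) = -30158/(-136/5 + (1/12)*(-121)) = -30158/(-136/5 - 121/12) = -30158/(-2237/60) = -30158*(-60/2237) = 1809480/2237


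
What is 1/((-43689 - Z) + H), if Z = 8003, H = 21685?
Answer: -1/30007 ≈ -3.3326e-5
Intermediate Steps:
1/((-43689 - Z) + H) = 1/((-43689 - 1*8003) + 21685) = 1/((-43689 - 8003) + 21685) = 1/(-51692 + 21685) = 1/(-30007) = -1/30007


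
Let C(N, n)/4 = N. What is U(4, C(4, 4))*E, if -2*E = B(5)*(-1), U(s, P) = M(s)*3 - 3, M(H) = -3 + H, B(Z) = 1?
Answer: 0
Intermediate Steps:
C(N, n) = 4*N
U(s, P) = -12 + 3*s (U(s, P) = (-3 + s)*3 - 3 = (-9 + 3*s) - 3 = -12 + 3*s)
E = 1/2 (E = -(-1)/2 = -1/2*(-1) = 1/2 ≈ 0.50000)
U(4, C(4, 4))*E = (-12 + 3*4)*(1/2) = (-12 + 12)*(1/2) = 0*(1/2) = 0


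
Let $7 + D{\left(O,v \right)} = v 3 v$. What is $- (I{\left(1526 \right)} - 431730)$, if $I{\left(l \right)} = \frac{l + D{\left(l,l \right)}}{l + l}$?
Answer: $\frac{187236059}{436} \approx 4.2944 \cdot 10^{5}$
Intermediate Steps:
$D{\left(O,v \right)} = -7 + 3 v^{2}$ ($D{\left(O,v \right)} = -7 + v 3 v = -7 + 3 v v = -7 + 3 v^{2}$)
$I{\left(l \right)} = \frac{-7 + l + 3 l^{2}}{2 l}$ ($I{\left(l \right)} = \frac{l + \left(-7 + 3 l^{2}\right)}{l + l} = \frac{-7 + l + 3 l^{2}}{2 l}$)
$- (I{\left(1526 \right)} - 431730) = - (\frac{-7 + 1526 + 3 \cdot 1526^{2}}{2 \cdot 1526} - 431730) = - (\frac{1}{2} \cdot \frac{1}{1526} \left(-7 + 1526 + 3 \cdot 2328676\right) - 431730) = - (\frac{1}{2} \cdot \frac{1}{1526} \left(-7 + 1526 + 6986028\right) - 431730) = - (\frac{1}{2} \cdot \frac{1}{1526} \cdot 6987547 - 431730) = - (\frac{998221}{436} - 431730) = \left(-1\right) \left(- \frac{187236059}{436}\right) = \frac{187236059}{436}$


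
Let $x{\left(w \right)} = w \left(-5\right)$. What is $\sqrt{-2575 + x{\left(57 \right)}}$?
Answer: $2 i \sqrt{715} \approx 53.479 i$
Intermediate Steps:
$x{\left(w \right)} = - 5 w$
$\sqrt{-2575 + x{\left(57 \right)}} = \sqrt{-2575 - 285} = \sqrt{-2860} = 2 i \sqrt{715}$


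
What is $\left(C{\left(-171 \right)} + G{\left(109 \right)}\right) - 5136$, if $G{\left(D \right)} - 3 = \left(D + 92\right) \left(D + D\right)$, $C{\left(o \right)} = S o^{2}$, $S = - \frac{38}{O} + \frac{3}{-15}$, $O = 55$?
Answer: $\frac{694866}{55} \approx 12634.0$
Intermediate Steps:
$S = - \frac{49}{55}$ ($S = - \frac{38}{55} + \frac{3}{-15} = \left(-38\right) \frac{1}{55} + 3 \left(- \frac{1}{15}\right) = - \frac{38}{55} - \frac{1}{5} = - \frac{49}{55} \approx -0.89091$)
$C{\left(o \right)} = - \frac{49 o^{2}}{55}$
$G{\left(D \right)} = 3 + 2 D \left(92 + D\right)$ ($G{\left(D \right)} = 3 + \left(D + 92\right) \left(D + D\right) = 3 + \left(92 + D\right) 2 D = 3 + 2 D \left(92 + D\right)$)
$\left(C{\left(-171 \right)} + G{\left(109 \right)}\right) - 5136 = \left(- \frac{49 \left(-171\right)^{2}}{55} + \left(3 + 2 \cdot 109^{2} + 184 \cdot 109\right)\right) - 5136 = \left(\left(- \frac{49}{55}\right) 29241 + \left(3 + 2 \cdot 11881 + 20056\right)\right) - 5136 = \left(- \frac{1432809}{55} + \left(3 + 23762 + 20056\right)\right) - 5136 = \left(- \frac{1432809}{55} + 43821\right) - 5136 = \frac{977346}{55} - 5136 = \frac{694866}{55}$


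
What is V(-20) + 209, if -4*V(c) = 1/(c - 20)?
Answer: 33441/160 ≈ 209.01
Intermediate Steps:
V(c) = -1/(4*(-20 + c)) (V(c) = -1/(4*(c - 20)) = -1/(4*(-20 + c)))
V(-20) + 209 = -1/(-80 + 4*(-20)) + 209 = -1/(-80 - 80) + 209 = -1/(-160) + 209 = -1*(-1/160) + 209 = 1/160 + 209 = 33441/160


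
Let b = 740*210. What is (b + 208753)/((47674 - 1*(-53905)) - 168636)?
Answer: -364153/67057 ≈ -5.4305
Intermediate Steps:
b = 155400
(b + 208753)/((47674 - 1*(-53905)) - 168636) = (155400 + 208753)/((47674 - 1*(-53905)) - 168636) = 364153/((47674 + 53905) - 168636) = 364153/(101579 - 168636) = 364153/(-67057) = 364153*(-1/67057) = -364153/67057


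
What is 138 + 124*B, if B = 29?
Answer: 3734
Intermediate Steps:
138 + 124*B = 138 + 124*29 = 138 + 3596 = 3734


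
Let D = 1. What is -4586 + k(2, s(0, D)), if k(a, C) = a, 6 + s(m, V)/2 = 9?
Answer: -4584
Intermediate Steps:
s(m, V) = 6 (s(m, V) = -12 + 2*9 = -12 + 18 = 6)
-4586 + k(2, s(0, D)) = -4586 + 2 = -4584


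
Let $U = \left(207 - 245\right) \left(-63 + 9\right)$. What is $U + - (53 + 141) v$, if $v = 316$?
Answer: $-59252$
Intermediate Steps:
$U = 2052$ ($U = \left(-38\right) \left(-54\right) = 2052$)
$U + - (53 + 141) v = 2052 + - (53 + 141) 316 = 2052 + \left(-1\right) 194 \cdot 316 = 2052 - 61304 = -59252$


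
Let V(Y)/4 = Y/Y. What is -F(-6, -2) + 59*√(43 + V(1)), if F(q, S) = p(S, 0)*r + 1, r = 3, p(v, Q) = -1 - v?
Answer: -4 + 59*√47 ≈ 400.48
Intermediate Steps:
V(Y) = 4 (V(Y) = 4*(Y/Y) = 4*1 = 4)
F(q, S) = -2 - 3*S (F(q, S) = (-1 - S)*3 + 1 = (-3 - 3*S) + 1 = -2 - 3*S)
-F(-6, -2) + 59*√(43 + V(1)) = -(-2 - 3*(-2)) + 59*√(43 + 4) = -(-2 + 6) + 59*√47 = -1*4 + 59*√47 = -4 + 59*√47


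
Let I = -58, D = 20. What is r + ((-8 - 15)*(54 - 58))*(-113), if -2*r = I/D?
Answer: -207891/20 ≈ -10395.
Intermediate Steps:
r = 29/20 (r = -(-29)/20 = -½*(-29/10) = 29/20 ≈ 1.4500)
r + ((-8 - 15)*(54 - 58))*(-113) = 29/20 + ((-8 - 15)*(54 - 58))*(-113) = 29/20 - 23*(-4)*(-113) = 29/20 + 92*(-113) = 29/20 - 10396 = -207891/20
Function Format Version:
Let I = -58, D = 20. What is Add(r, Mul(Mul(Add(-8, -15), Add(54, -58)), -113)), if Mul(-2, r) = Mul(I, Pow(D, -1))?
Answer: Rational(-207891, 20) ≈ -10395.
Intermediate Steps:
r = Rational(29, 20) (r = Mul(Rational(-1, 2), Mul(-58, Pow(20, -1))) = Mul(Rational(-1, 2), Mul(-58, Rational(1, 20))) = Mul(Rational(-1, 2), Rational(-29, 10)) = Rational(29, 20) ≈ 1.4500)
Add(r, Mul(Mul(Add(-8, -15), Add(54, -58)), -113)) = Add(Rational(29, 20), Mul(Mul(Add(-8, -15), Add(54, -58)), -113)) = Add(Rational(29, 20), Mul(Mul(-23, -4), -113)) = Add(Rational(29, 20), Mul(92, -113)) = Add(Rational(29, 20), -10396) = Rational(-207891, 20)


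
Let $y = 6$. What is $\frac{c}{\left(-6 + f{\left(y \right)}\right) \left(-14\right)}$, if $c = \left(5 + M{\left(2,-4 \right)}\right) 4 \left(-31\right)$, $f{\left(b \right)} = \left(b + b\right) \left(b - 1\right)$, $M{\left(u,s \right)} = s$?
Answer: $\frac{31}{189} \approx 0.16402$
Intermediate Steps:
$f{\left(b \right)} = 2 b \left(-1 + b\right)$
$c = -124$ ($c = \left(5 - 4\right) 4 \left(-31\right) = 1 \cdot 4 \left(-31\right) = 4 \left(-31\right) = -124$)
$\frac{c}{\left(-6 + f{\left(y \right)}\right) \left(-14\right)} = - \frac{124}{\left(-6 + 2 \cdot 6 \left(-1 + 6\right)\right) \left(-14\right)} = - \frac{124}{\left(-6 + 2 \cdot 6 \cdot 5\right) \left(-14\right)} = - \frac{124}{\left(-6 + 60\right) \left(-14\right)} = - \frac{124}{54 \left(-14\right)} = - \frac{124}{-756} = \left(-124\right) \left(- \frac{1}{756}\right) = \frac{31}{189}$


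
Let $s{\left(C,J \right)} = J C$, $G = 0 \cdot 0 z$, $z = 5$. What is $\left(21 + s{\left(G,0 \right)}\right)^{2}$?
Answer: $441$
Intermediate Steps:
$G = 0$ ($G = 0 \cdot 0 \cdot 5 = 0 \cdot 5 = 0$)
$s{\left(C,J \right)} = C J$
$\left(21 + s{\left(G,0 \right)}\right)^{2} = \left(21 + 0 \cdot 0\right)^{2} = \left(21 + 0\right)^{2} = 21^{2} = 441$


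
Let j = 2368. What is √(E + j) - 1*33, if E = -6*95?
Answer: -33 + √1798 ≈ 9.4028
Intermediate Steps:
E = -570
√(E + j) - 1*33 = √(-570 + 2368) - 1*33 = √1798 - 33 = -33 + √1798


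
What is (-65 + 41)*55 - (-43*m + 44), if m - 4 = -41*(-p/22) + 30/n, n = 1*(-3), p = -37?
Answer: -100915/22 ≈ -4587.0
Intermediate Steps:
n = -3
m = -1649/22 (m = 4 + (-41/((-22/(-37))) + 30/(-3)) = 4 + (-41/((-22*(-1/37))) + 30*(-1/3)) = 4 + (-41/22/37 - 10) = 4 + (-41*37/22 - 10) = 4 + (-1517/22 - 10) = 4 - 1737/22 = -1649/22 ≈ -74.955)
(-65 + 41)*55 - (-43*m + 44) = (-65 + 41)*55 - (-43*(-1649/22) + 44) = -24*55 - (70907/22 + 44) = -1320 - 1*71875/22 = -1320 - 71875/22 = -100915/22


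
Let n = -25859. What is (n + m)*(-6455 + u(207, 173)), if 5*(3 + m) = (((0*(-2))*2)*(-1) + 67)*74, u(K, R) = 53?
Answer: 796101504/5 ≈ 1.5922e+8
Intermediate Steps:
m = 4943/5 (m = -3 + ((((0*(-2))*2)*(-1) + 67)*74)/5 = -3 + (((0*2)*(-1) + 67)*74)/5 = -3 + ((0*(-1) + 67)*74)/5 = -3 + ((0 + 67)*74)/5 = -3 + (67*74)/5 = -3 + (⅕)*4958 = -3 + 4958/5 = 4943/5 ≈ 988.60)
(n + m)*(-6455 + u(207, 173)) = (-25859 + 4943/5)*(-6455 + 53) = -124352/5*(-6402) = 796101504/5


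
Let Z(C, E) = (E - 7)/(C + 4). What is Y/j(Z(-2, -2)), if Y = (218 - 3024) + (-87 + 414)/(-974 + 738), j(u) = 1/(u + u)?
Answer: 5962887/236 ≈ 25266.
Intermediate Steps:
Z(C, E) = (-7 + E)/(4 + C)
j(u) = 1/(2*u)
Y = -662543/236 (Y = -2806 + 327/(-236) = -2806 + 327*(-1/236) = -2806 - 327/236 = -662543/236 ≈ -2807.4)
Y/j(Z(-2, -2)) = -662543*2*(-7 - 2)/(4 - 2)/236 = -662543/(236*(1/(2*((-9/2))))) = -662543/(236*(1/(2*(((½)*(-9)))))) = -662543/(236*(1/(2*(-9/2)))) = -662543/(236*((½)*(-2/9))) = -662543/(236*(-⅑)) = -662543/236*(-9) = 5962887/236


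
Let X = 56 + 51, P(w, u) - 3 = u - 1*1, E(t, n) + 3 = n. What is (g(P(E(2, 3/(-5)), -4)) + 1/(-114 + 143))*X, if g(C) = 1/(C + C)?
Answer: -2675/116 ≈ -23.060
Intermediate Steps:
E(t, n) = -3 + n
P(w, u) = 2 + u (P(w, u) = 3 + (u - 1*1) = 3 + (u - 1) = 3 + (-1 + u) = 2 + u)
g(C) = 1/(2*C)
X = 107
(g(P(E(2, 3/(-5)), -4)) + 1/(-114 + 143))*X = (1/(2*(2 - 4)) + 1/(-114 + 143))*107 = ((½)/(-2) + 1/29)*107 = ((½)*(-½) + 1/29)*107 = (-¼ + 1/29)*107 = -25/116*107 = -2675/116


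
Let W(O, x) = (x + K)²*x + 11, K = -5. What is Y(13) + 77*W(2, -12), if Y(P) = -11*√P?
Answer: -266189 - 11*√13 ≈ -2.6623e+5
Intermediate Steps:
W(O, x) = 11 + x*(-5 + x)² (W(O, x) = (x - 5)²*x + 11 = (-5 + x)²*x + 11 = x*(-5 + x)² + 11 = 11 + x*(-5 + x)²)
Y(13) + 77*W(2, -12) = -11*√13 + 77*(11 - 12*(-5 - 12)²) = -11*√13 + 77*(11 - 12*(-17)²) = -11*√13 + 77*(11 - 12*289) = -11*√13 + 77*(11 - 3468) = -11*√13 + 77*(-3457) = -11*√13 - 266189 = -266189 - 11*√13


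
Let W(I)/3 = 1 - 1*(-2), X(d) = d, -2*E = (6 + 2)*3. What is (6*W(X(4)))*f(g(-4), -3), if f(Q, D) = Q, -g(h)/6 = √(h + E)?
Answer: -1296*I ≈ -1296.0*I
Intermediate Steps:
E = -12 (E = -(6 + 2)*3/2 = -4*3 = -½*24 = -12)
g(h) = -6*√(-12 + h) (g(h) = -6*√(h - 12) = -6*√(-12 + h))
W(I) = 9 (W(I) = 3*(1 - 1*(-2)) = 3*(1 + 2) = 3*3 = 9)
(6*W(X(4)))*f(g(-4), -3) = (6*9)*(-6*√(-12 - 4)) = 54*(-24*I) = -1296*I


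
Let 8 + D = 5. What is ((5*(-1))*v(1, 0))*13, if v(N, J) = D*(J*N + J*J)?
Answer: 0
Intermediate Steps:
D = -3 (D = -8 + 5 = -3)
v(N, J) = -3*J**2 - 3*J*N (v(N, J) = -3*(J*N + J*J) = -3*(J*N + J**2) = -3*(J**2 + J*N) = -3*J**2 - 3*J*N)
((5*(-1))*v(1, 0))*13 = ((5*(-1))*(-3*0*(0 + 1)))*13 = -(-15)*0*13 = -5*0*13 = 0*13 = 0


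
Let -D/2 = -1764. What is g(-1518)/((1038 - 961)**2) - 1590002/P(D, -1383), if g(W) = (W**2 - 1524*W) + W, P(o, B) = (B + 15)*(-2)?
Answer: 145586605/737352 ≈ 197.45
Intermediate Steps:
D = 3528 (D = -2*(-1764) = 3528)
P(o, B) = -30 - 2*B (P(o, B) = (15 + B)*(-2) = -30 - 2*B)
g(W) = W**2 - 1523*W
g(-1518)/((1038 - 961)**2) - 1590002/P(D, -1383) = (-1518*(-1523 - 1518))/((1038 - 961)**2) - 1590002/(-30 - 2*(-1383)) = (-1518*(-3041))/(77**2) - 1590002/(-30 + 2766) = 4616238/5929 - 1590002/2736 = 4616238*(1/5929) - 1590002*1/2736 = 419658/539 - 795001/1368 = 145586605/737352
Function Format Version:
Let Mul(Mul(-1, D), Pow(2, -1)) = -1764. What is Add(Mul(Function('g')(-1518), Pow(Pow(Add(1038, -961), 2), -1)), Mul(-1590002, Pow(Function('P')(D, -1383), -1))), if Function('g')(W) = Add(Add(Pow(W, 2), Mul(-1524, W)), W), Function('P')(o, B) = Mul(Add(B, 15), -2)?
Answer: Rational(145586605, 737352) ≈ 197.45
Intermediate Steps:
D = 3528 (D = Mul(-2, -1764) = 3528)
Function('P')(o, B) = Add(-30, Mul(-2, B)) (Function('P')(o, B) = Mul(Add(15, B), -2) = Add(-30, Mul(-2, B)))
Function('g')(W) = Add(Pow(W, 2), Mul(-1523, W))
Add(Mul(Function('g')(-1518), Pow(Pow(Add(1038, -961), 2), -1)), Mul(-1590002, Pow(Function('P')(D, -1383), -1))) = Add(Mul(Mul(-1518, Add(-1523, -1518)), Pow(Pow(Add(1038, -961), 2), -1)), Mul(-1590002, Pow(Add(-30, Mul(-2, -1383)), -1))) = Add(Mul(Mul(-1518, -3041), Pow(Pow(77, 2), -1)), Mul(-1590002, Pow(Add(-30, 2766), -1))) = Add(Mul(4616238, Pow(5929, -1)), Mul(-1590002, Pow(2736, -1))) = Add(Mul(4616238, Rational(1, 5929)), Mul(-1590002, Rational(1, 2736))) = Add(Rational(419658, 539), Rational(-795001, 1368)) = Rational(145586605, 737352)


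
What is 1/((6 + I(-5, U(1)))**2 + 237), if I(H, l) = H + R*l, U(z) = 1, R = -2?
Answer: 1/238 ≈ 0.0042017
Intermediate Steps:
I(H, l) = H - 2*l
1/((6 + I(-5, U(1)))**2 + 237) = 1/((6 + (-5 - 2*1))**2 + 237) = 1/((6 + (-5 - 2))**2 + 237) = 1/((6 - 7)**2 + 237) = 1/((-1)**2 + 237) = 1/(1 + 237) = 1/238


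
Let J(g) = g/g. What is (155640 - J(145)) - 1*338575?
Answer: -182936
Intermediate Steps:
J(g) = 1
(155640 - J(145)) - 1*338575 = (155640 - 1*1) - 1*338575 = (155640 - 1) - 338575 = 155639 - 338575 = -182936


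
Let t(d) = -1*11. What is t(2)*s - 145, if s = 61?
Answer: -816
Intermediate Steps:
t(d) = -11
t(2)*s - 145 = -11*61 - 145 = -671 - 145 = -816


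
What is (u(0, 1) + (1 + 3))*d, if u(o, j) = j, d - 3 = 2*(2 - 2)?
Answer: 15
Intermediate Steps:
d = 3 (d = 3 + 2*(2 - 2) = 3 + 2*0 = 3 + 0 = 3)
(u(0, 1) + (1 + 3))*d = (1 + (1 + 3))*3 = (1 + 4)*3 = 5*3 = 15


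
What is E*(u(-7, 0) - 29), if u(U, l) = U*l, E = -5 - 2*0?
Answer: 145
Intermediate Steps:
E = -5 (E = -5 + 0 = -5)
E*(u(-7, 0) - 29) = -5*(-7*0 - 29) = -5*(0 - 29) = -5*(-29) = 145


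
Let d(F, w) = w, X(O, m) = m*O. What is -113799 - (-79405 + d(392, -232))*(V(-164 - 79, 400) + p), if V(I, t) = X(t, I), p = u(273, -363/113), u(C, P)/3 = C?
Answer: -7675607496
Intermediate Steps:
u(C, P) = 3*C
X(O, m) = O*m
p = 819 (p = 3*273 = 819)
V(I, t) = I*t (V(I, t) = t*I = I*t)
-113799 - (-79405 + d(392, -232))*(V(-164 - 79, 400) + p) = -113799 - (-79405 - 232)*((-164 - 79)*400 + 819) = -113799 - (-79637)*(-243*400 + 819) = -113799 - (-79637)*(-97200 + 819) = -113799 - (-79637)*(-96381) = -113799 - 1*7675493697 = -113799 - 7675493697 = -7675607496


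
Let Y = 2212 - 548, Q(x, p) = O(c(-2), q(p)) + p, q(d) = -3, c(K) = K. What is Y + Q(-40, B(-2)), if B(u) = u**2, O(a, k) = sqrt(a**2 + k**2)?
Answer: 1668 + sqrt(13) ≈ 1671.6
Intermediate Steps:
Q(x, p) = p + sqrt(13) (Q(x, p) = sqrt((-2)**2 + (-3)**2) + p = sqrt(4 + 9) + p = sqrt(13) + p = p + sqrt(13))
Y = 1664
Y + Q(-40, B(-2)) = 1664 + ((-2)**2 + sqrt(13)) = 1664 + (4 + sqrt(13)) = 1668 + sqrt(13)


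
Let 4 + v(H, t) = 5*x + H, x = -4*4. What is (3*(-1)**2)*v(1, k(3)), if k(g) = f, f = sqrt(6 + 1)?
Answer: -249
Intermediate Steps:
f = sqrt(7) ≈ 2.6458
x = -16
k(g) = sqrt(7)
v(H, t) = -84 + H (v(H, t) = -4 + (5*(-16) + H) = -4 + (-80 + H) = -84 + H)
(3*(-1)**2)*v(1, k(3)) = (3*(-1)**2)*(-84 + 1) = (3*1)*(-83) = 3*(-83) = -249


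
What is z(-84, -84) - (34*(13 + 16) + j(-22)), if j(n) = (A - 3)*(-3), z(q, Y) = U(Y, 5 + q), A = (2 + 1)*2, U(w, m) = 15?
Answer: -962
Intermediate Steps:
A = 6 (A = 3*2 = 6)
z(q, Y) = 15
j(n) = -9 (j(n) = (6 - 3)*(-3) = 3*(-3) = -9)
z(-84, -84) - (34*(13 + 16) + j(-22)) = 15 - (34*(13 + 16) - 9) = 15 - (34*29 - 9) = 15 - (986 - 9) = 15 - 1*977 = 15 - 977 = -962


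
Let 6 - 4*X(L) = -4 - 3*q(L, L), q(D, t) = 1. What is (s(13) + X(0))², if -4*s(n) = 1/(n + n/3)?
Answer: 452929/43264 ≈ 10.469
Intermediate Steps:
s(n) = -3/(16*n) (s(n) = -1/(4*(n + n/3)) = -3/(4*n)/4 = -3/(16*n))
X(L) = 13/4 (X(L) = 3/2 - (-4 - 3*1)/4 = 3/2 - (-4 - 3)/4 = 3/2 - ¼*(-7) = 3/2 + 7/4 = 13/4)
(s(13) + X(0))² = (-3/16/13 + 13/4)² = (-3/16*1/13 + 13/4)² = (-3/208 + 13/4)² = (673/208)² = 452929/43264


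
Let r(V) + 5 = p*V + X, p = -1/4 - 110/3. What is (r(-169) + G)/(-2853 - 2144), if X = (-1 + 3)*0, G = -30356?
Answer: 15235/3156 ≈ 4.8273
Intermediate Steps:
p = -443/12 (p = -1*1/4 - 110*1/3 = -1/4 - 110/3 = -443/12 ≈ -36.917)
X = 0 (X = 2*0 = 0)
r(V) = -5 - 443*V/12 (r(V) = -5 + (-443*V/12 + 0) = -5 - 443*V/12)
(r(-169) + G)/(-2853 - 2144) = ((-5 - 443/12*(-169)) - 30356)/(-2853 - 2144) = ((-5 + 74867/12) - 30356)/(-4997) = (74807/12 - 30356)*(-1/4997) = -289465/12*(-1/4997) = 15235/3156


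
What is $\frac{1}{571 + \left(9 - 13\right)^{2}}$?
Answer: $\frac{1}{587} \approx 0.0017036$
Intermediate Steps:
$\frac{1}{571 + \left(9 - 13\right)^{2}} = \frac{1}{571 + \left(-4\right)^{2}} = \frac{1}{571 + 16} = \frac{1}{587}$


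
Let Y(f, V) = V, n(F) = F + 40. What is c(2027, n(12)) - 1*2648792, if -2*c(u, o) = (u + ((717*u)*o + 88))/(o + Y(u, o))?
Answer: -626525519/208 ≈ -3.0121e+6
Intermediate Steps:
n(F) = 40 + F
c(u, o) = -(88 + u + 717*o*u)/(4*o) (c(u, o) = -(u + ((717*u)*o + 88))/(2*(o + o)) = -(u + (717*o*u + 88))/(2*(2*o)) = -(u + (88 + 717*o*u))*1/(2*o)/2 = -(88 + u + 717*o*u)*1/(2*o)/2 = -(88 + u + 717*o*u)/(4*o))
c(2027, n(12)) - 1*2648792 = (-88 - 1*2027 - 717*(40 + 12)*2027)/(4*(40 + 12)) - 1*2648792 = (1/4)*(-88 - 2027 - 717*52*2027)/52 - 2648792 = (1/4)*(1/52)*(-88 - 2027 - 75574668) - 2648792 = (1/4)*(1/52)*(-75576783) - 2648792 = -75576783/208 - 2648792 = -626525519/208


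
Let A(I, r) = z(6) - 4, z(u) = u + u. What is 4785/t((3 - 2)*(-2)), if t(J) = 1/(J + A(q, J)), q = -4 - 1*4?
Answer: 28710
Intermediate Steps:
z(u) = 2*u
q = -8 (q = -4 - 4 = -8)
A(I, r) = 8 (A(I, r) = 2*6 - 4 = 12 - 4 = 8)
t(J) = 1/(8 + J) (t(J) = 1/(J + 8) = 1/(8 + J))
4785/t((3 - 2)*(-2)) = 4785/(1/(8 + (3 - 2)*(-2))) = 4785/(1/(8 + 1*(-2))) = 4785/(1/(8 - 2)) = 4785/(1/6) = 4785*6 = 28710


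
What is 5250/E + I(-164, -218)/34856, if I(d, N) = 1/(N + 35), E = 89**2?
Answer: 33487894079/50525270808 ≈ 0.66280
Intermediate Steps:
E = 7921
I(d, N) = 1/(35 + N)
5250/E + I(-164, -218)/34856 = 5250/7921 + 1/((35 - 218)*34856) = 5250*(1/7921) + (1/34856)/(-183) = 5250/7921 - 1/183*1/34856 = 5250/7921 - 1/6378648 = 33487894079/50525270808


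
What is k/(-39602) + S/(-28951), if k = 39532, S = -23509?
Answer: -106743757/573258751 ≈ -0.18621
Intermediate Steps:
k/(-39602) + S/(-28951) = 39532/(-39602) - 23509/(-28951) = 39532*(-1/39602) - 23509*(-1/28951) = -19766/19801 + 23509/28951 = -106743757/573258751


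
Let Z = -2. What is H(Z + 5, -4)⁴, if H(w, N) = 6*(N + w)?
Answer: 1296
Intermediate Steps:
H(w, N) = 6*N + 6*w
H(Z + 5, -4)⁴ = (6*(-4) + 6*(-2 + 5))⁴ = (-24 + 6*3)⁴ = (-24 + 18)⁴ = (-6)⁴ = 1296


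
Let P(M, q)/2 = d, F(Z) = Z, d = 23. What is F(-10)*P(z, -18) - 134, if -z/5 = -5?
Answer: -594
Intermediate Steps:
z = 25 (z = -5*(-5) = 25)
P(M, q) = 46 (P(M, q) = 2*23 = 46)
F(-10)*P(z, -18) - 134 = -10*46 - 134 = -460 - 134 = -594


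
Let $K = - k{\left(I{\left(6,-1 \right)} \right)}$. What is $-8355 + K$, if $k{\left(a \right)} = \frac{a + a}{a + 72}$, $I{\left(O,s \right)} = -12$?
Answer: $- \frac{41773}{5} \approx -8354.6$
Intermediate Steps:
$k{\left(a \right)} = \frac{2 a}{72 + a}$
$K = \frac{2}{5}$ ($K = - \frac{2 \left(-12\right)}{72 - 12} = - \frac{2 \left(-12\right)}{60} = \left(-1\right) \left(- \frac{2}{5}\right) = \frac{2}{5} \approx 0.4$)
$-8355 + K = -8355 + \frac{2}{5} = - \frac{41773}{5}$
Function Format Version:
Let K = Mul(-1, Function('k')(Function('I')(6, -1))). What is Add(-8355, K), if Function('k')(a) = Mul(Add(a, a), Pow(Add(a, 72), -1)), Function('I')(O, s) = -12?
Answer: Rational(-41773, 5) ≈ -8354.6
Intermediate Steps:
Function('k')(a) = Mul(2, a, Pow(Add(72, a), -1)) (Function('k')(a) = Mul(Mul(2, a), Pow(Add(72, a), -1)) = Mul(2, a, Pow(Add(72, a), -1)))
K = Rational(2, 5) (K = Mul(-1, Mul(2, -12, Pow(Add(72, -12), -1))) = Mul(-1, Mul(2, -12, Pow(60, -1))) = Mul(-1, Mul(2, -12, Rational(1, 60))) = Mul(-1, Rational(-2, 5)) = Rational(2, 5) ≈ 0.40000)
Add(-8355, K) = Add(-8355, Rational(2, 5)) = Rational(-41773, 5)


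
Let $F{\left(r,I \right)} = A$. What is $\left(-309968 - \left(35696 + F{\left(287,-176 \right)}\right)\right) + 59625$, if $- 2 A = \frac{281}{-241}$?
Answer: $- \frac{137871079}{482} \approx -2.8604 \cdot 10^{5}$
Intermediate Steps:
$A = \frac{281}{482}$ ($A = - \frac{281 \frac{1}{-241}}{2} = - \frac{281 \left(- \frac{1}{241}\right)}{2} = \left(- \frac{1}{2}\right) \left(- \frac{281}{241}\right) = \frac{281}{482} \approx 0.58299$)
$F{\left(r,I \right)} = \frac{281}{482}$
$\left(-309968 - \left(35696 + F{\left(287,-176 \right)}\right)\right) + 59625 = \left(-309968 - \frac{17205753}{482}\right) + 59625 = - \frac{166610329}{482} + 59625 = - \frac{137871079}{482}$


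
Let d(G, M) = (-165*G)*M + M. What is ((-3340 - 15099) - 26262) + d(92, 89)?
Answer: -1395632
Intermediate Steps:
d(G, M) = M - 165*G*M (d(G, M) = -165*G*M + M = M - 165*G*M)
((-3340 - 15099) - 26262) + d(92, 89) = ((-3340 - 15099) - 26262) + 89*(1 - 165*92) = (-18439 - 26262) + 89*(1 - 15180) = -44701 + 89*(-15179) = -44701 - 1350931 = -1395632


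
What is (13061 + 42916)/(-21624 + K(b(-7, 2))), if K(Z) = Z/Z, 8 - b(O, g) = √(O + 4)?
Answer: -55977/21623 ≈ -2.5888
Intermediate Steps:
b(O, g) = 8 - √(4 + O) (b(O, g) = 8 - √(O + 4) = 8 - √(4 + O))
K(Z) = 1
(13061 + 42916)/(-21624 + K(b(-7, 2))) = (13061 + 42916)/(-21624 + 1) = 55977/(-21623) = 55977*(-1/21623) = -55977/21623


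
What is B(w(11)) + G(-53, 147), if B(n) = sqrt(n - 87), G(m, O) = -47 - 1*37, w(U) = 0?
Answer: -84 + I*sqrt(87) ≈ -84.0 + 9.3274*I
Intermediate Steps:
G(m, O) = -84 (G(m, O) = -47 - 37 = -84)
B(n) = sqrt(-87 + n)
B(w(11)) + G(-53, 147) = sqrt(-87 + 0) - 84 = sqrt(-87) - 84 = I*sqrt(87) - 84 = -84 + I*sqrt(87)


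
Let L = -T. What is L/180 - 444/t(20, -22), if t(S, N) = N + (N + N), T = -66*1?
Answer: 2341/330 ≈ 7.0939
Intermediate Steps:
T = -66
L = 66 (L = -1*(-66) = 66)
t(S, N) = 3*N (t(S, N) = N + 2*N = 3*N)
L/180 - 444/t(20, -22) = 66/180 - 444/(3*(-22)) = 66*(1/180) - 444/(-66) = 11/30 - 444*(-1/66) = 11/30 + 74/11 = 2341/330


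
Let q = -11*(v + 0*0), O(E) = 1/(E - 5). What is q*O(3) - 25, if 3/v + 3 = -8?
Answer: -53/2 ≈ -26.500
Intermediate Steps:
v = -3/11 (v = 3/(-3 - 8) = 3/(-11) = 3*(-1/11) = -3/11 ≈ -0.27273)
O(E) = 1/(-5 + E)
q = 3 (q = -11*(-3/11 + 0*0) = -11*(-3/11 + 0) = -11*(-3/11) = 3)
q*O(3) - 25 = 3/(-5 + 3) - 25 = 3/(-2) - 25 = 3*(-½) - 25 = -3/2 - 25 = -53/2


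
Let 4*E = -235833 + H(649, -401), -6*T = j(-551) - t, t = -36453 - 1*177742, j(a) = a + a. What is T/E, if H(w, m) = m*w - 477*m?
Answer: 142062/304805 ≈ 0.46607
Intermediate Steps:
j(a) = 2*a
H(w, m) = -477*m + m*w
t = -214195 (t = -36453 - 177742 = -214195)
T = -71031/2 (T = -(2*(-551) - 1*(-214195))/6 = -(-1102 + 214195)/6 = -⅙*213093 = -71031/2 ≈ -35516.)
E = -304805/4 (E = (-235833 - 401*(-477 + 649))/4 = (-235833 - 401*172)/4 = (-235833 - 68972)/4 = (¼)*(-304805) = -304805/4 ≈ -76201.)
T/E = -71031/(2*(-304805/4)) = -71031/2*(-4/304805) = 142062/304805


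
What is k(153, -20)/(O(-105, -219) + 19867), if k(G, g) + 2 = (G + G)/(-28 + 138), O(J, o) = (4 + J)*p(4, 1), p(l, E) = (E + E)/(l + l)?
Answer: 172/4365185 ≈ 3.9403e-5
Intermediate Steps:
p(l, E) = E/l (p(l, E) = (2*E)/((2*l)) = (2*E)*(1/(2*l)) = E/l)
O(J, o) = 1 + J/4 (O(J, o) = (4 + J)*(1/4) = 1 + J/4)
k(G, g) = -2 + G/55 (k(G, g) = -2 + (G + G)/(-28 + 138) = -2 + (2*G)/110 = -2 + (2*G)*(1/110) = -2 + G/55)
k(153, -20)/(O(-105, -219) + 19867) = (-2 + (1/55)*153)/((1 + (1/4)*(-105)) + 19867) = (-2 + 153/55)/((1 - 105/4) + 19867) = 43/(55*(-101/4 + 19867)) = 43/(55*(79367/4)) = (43/55)*(4/79367) = 172/4365185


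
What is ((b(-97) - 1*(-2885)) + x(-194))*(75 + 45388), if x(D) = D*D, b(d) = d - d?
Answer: 1842206223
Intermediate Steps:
b(d) = 0
x(D) = D²
((b(-97) - 1*(-2885)) + x(-194))*(75 + 45388) = ((0 - 1*(-2885)) + (-194)²)*(75 + 45388) = ((0 + 2885) + 37636)*45463 = (2885 + 37636)*45463 = 40521*45463 = 1842206223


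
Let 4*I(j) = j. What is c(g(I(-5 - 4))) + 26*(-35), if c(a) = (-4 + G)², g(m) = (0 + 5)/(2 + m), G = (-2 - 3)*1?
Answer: -829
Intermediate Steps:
I(j) = j/4
G = -5 (G = -5*1 = -5)
g(m) = 5/(2 + m)
c(a) = 81 (c(a) = (-4 - 5)² = (-9)² = 81)
c(g(I(-5 - 4))) + 26*(-35) = 81 + 26*(-35) = 81 - 910 = -829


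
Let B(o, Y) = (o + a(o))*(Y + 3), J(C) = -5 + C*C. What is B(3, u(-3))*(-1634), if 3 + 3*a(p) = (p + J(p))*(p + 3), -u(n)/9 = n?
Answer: -784320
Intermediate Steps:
J(C) = -5 + C²
u(n) = -9*n
a(p) = -1 + (3 + p)*(-5 + p + p²)/3 (a(p) = -1 + ((p + (-5 + p²))*(p + 3))/3 = -1 + ((-5 + p + p²)*(3 + p))/3 = -1 + ((3 + p)*(-5 + p + p²))/3 = -1 + (3 + p)*(-5 + p + p²)/3)
B(o, Y) = (3 + Y)*(-6 + o/3 + o³/3 + 4*o²/3) (B(o, Y) = (o + (-6 - 2*o/3 + o³/3 + 4*o²/3))*(Y + 3) = (-6 + o/3 + o³/3 + 4*o²/3)*(3 + Y) = (3 + Y)*(-6 + o/3 + o³/3 + 4*o²/3))
B(3, u(-3))*(-1634) = (-18 + 3 + 3³ - (-54)*(-3) + 4*3² + (⅓)*(-9*(-3))*3 + (⅓)*(-9*(-3))*3³ + (4/3)*(-9*(-3))*3²)*(-1634) = (-18 + 3 + 27 - 6*27 + 4*9 + (⅓)*27*3 + (⅓)*27*27 + (4/3)*27*9)*(-1634) = (-18 + 3 + 27 - 162 + 36 + 27 + 243 + 324)*(-1634) = 480*(-1634) = -784320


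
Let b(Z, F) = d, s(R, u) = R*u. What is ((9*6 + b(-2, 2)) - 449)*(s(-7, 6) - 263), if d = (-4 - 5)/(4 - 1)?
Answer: 121390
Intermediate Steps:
d = -3 (d = -9/3 = -9*⅓ = -3)
b(Z, F) = -3
((9*6 + b(-2, 2)) - 449)*(s(-7, 6) - 263) = ((9*6 - 3) - 449)*(-7*6 - 263) = ((54 - 3) - 449)*(-42 - 263) = (51 - 449)*(-305) = -398*(-305) = 121390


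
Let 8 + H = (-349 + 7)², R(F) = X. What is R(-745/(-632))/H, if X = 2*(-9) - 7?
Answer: -25/116956 ≈ -0.00021376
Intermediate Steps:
X = -25 (X = -18 - 7 = -25)
R(F) = -25
H = 116956 (H = -8 + (-349 + 7)² = -8 + (-342)² = -8 + 116964 = 116956)
R(-745/(-632))/H = -25/116956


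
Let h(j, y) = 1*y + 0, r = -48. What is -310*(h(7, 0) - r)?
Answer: -14880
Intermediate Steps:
h(j, y) = y (h(j, y) = y + 0 = y)
-310*(h(7, 0) - r) = -310*(0 - 1*(-48)) = -310*(0 + 48) = -310*48 = -14880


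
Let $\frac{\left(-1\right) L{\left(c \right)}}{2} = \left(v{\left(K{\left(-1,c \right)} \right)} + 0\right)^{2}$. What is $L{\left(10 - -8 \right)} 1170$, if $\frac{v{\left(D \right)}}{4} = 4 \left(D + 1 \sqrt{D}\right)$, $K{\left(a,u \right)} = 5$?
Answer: $-17971200 - 5990400 \sqrt{5} \approx -3.1366 \cdot 10^{7}$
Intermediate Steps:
$v{\left(D \right)} = 16 D + 16 \sqrt{D}$ ($v{\left(D \right)} = 4 \cdot 4 \left(D + 1 \sqrt{D}\right) = 4 \cdot 4 \left(D + \sqrt{D}\right) = 4 \left(4 D + 4 \sqrt{D}\right) = 16 D + 16 \sqrt{D}$)
$L{\left(c \right)} = - 2 \left(80 + 16 \sqrt{5}\right)^{2}$ ($L{\left(c \right)} = - 2 \left(\left(16 \cdot 5 + 16 \sqrt{5}\right) + 0\right)^{2} = - 2 \left(\left(80 + 16 \sqrt{5}\right) + 0\right)^{2} = - 2 \left(80 + 16 \sqrt{5}\right)^{2}$)
$L{\left(10 - -8 \right)} 1170 = \left(-15360 - 5120 \sqrt{5}\right) 1170 = -17971200 - 5990400 \sqrt{5}$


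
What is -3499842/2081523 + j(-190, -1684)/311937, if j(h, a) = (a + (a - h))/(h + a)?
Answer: -340982634311617/202799295175929 ≈ -1.6814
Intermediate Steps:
j(h, a) = (-h + 2*a)/(a + h)
-3499842/2081523 + j(-190, -1684)/311937 = -3499842/2081523 + ((-1*(-190) + 2*(-1684))/(-1684 - 190))/311937 = -3499842*1/2081523 + ((190 - 3368)/(-1874))*(1/311937) = -1166614/693841 - 1/1874*(-3178)*(1/311937) = -1166614/693841 + (1589/937)*(1/311937) = -1166614/693841 + 1589/292284969 = -340982634311617/202799295175929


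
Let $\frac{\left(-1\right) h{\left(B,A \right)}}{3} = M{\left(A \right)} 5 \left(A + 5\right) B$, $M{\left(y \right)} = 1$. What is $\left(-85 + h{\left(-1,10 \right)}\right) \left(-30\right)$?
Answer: $-4200$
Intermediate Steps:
$h{\left(B,A \right)} = - 3 B \left(25 + 5 A\right)$ ($h{\left(B,A \right)} = - 3 \cdot 1 \cdot 5 \left(A + 5\right) B = - 3 \cdot 1 \cdot 5 \left(5 + A\right) B = - 3 \cdot 1 \left(25 + 5 A\right) B = - 3 \left(25 + 5 A\right) B = - 3 B \left(25 + 5 A\right)$)
$\left(-85 + h{\left(-1,10 \right)}\right) \left(-30\right) = \left(-85 - - 15 \left(5 + 10\right)\right) \left(-30\right) = \left(-85 - \left(-15\right) 15\right) \left(-30\right) = \left(-85 + 225\right) \left(-30\right) = 140 \left(-30\right) = -4200$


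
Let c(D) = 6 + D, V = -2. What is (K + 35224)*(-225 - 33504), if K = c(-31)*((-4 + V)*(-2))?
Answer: -1177951596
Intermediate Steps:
K = -300 (K = (6 - 31)*((-4 - 2)*(-2)) = -(-150)*(-2) = -25*12 = -300)
(K + 35224)*(-225 - 33504) = (-300 + 35224)*(-225 - 33504) = 34924*(-33729) = -1177951596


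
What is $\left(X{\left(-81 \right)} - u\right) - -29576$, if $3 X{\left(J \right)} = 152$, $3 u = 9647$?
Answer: $26411$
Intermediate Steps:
$u = \frac{9647}{3}$ ($u = \frac{1}{3} \cdot 9647 = \frac{9647}{3} \approx 3215.7$)
$X{\left(J \right)} = \frac{152}{3}$ ($X{\left(J \right)} = \frac{1}{3} \cdot 152 = \frac{152}{3}$)
$\left(X{\left(-81 \right)} - u\right) - -29576 = \left(\frac{152}{3} - \frac{9647}{3}\right) - -29576 = \left(\frac{152}{3} - \frac{9647}{3}\right) + 29576 = -3165 + 29576 = 26411$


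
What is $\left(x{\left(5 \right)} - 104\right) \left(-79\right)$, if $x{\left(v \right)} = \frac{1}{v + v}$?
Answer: $\frac{82081}{10} \approx 8208.1$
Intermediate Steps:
$x{\left(v \right)} = \frac{1}{2 v}$
$\left(x{\left(5 \right)} - 104\right) \left(-79\right) = \left(\frac{1}{2 \cdot 5} - 104\right) \left(-79\right) = \left(\frac{1}{2} \cdot \frac{1}{5} - 104\right) \left(-79\right) = \left(\frac{1}{10} - 104\right) \left(-79\right) = \left(- \frac{1039}{10}\right) \left(-79\right) = \frac{82081}{10}$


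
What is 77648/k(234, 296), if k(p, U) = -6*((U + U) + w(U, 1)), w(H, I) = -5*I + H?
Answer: -38824/2649 ≈ -14.656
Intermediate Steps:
w(H, I) = H - 5*I
k(p, U) = 30 - 18*U (k(p, U) = -6*((U + U) + (U - 5*1)) = -6*(2*U + (U - 5)) = -6*(2*U + (-5 + U)) = -6*(-5 + 3*U) = 30 - 18*U)
77648/k(234, 296) = 77648/(30 - 18*296) = 77648/(30 - 5328) = 77648/(-5298) = 77648*(-1/5298) = -38824/2649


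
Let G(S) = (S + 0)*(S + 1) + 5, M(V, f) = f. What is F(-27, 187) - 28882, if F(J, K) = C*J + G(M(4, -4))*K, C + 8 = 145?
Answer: -29402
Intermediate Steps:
C = 137 (C = -8 + 145 = 137)
G(S) = 5 + S*(1 + S) (G(S) = S*(1 + S) + 5 = 5 + S*(1 + S))
F(J, K) = 17*K + 137*J (F(J, K) = 137*J + (5 - 4 + (-4)**2)*K = 137*J + (5 - 4 + 16)*K = 137*J + 17*K = 17*K + 137*J)
F(-27, 187) - 28882 = (17*187 + 137*(-27)) - 28882 = (3179 - 3699) - 28882 = -520 - 28882 = -29402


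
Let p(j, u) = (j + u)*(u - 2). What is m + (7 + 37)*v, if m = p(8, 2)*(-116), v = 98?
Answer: 4312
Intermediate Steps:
p(j, u) = (-2 + u)*(j + u) (p(j, u) = (j + u)*(-2 + u) = (-2 + u)*(j + u))
m = 0 (m = (2² - 2*8 - 2*2 + 8*2)*(-116) = (4 - 16 - 4 + 16)*(-116) = 0*(-116) = 0)
m + (7 + 37)*v = 0 + (7 + 37)*98 = 0 + 44*98 = 0 + 4312 = 4312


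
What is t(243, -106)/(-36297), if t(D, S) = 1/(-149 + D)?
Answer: -1/3411918 ≈ -2.9309e-7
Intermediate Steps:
t(243, -106)/(-36297) = 1/((-149 + 243)*(-36297)) = -1/36297/94 = (1/94)*(-1/36297) = -1/3411918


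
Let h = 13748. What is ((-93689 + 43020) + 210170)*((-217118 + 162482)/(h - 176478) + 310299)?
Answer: 4027002367258953/81365 ≈ 4.9493e+10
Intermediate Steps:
((-93689 + 43020) + 210170)*((-217118 + 162482)/(h - 176478) + 310299) = ((-93689 + 43020) + 210170)*((-217118 + 162482)/(13748 - 176478) + 310299) = (-50669 + 210170)*(-54636/(-162730) + 310299) = 159501*(-54636*(-1/162730) + 310299) = 159501*(27318/81365 + 310299) = 159501*(25247505453/81365) = 4027002367258953/81365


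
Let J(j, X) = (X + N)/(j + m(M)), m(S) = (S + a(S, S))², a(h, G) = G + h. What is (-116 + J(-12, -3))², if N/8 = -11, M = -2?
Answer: 8265625/576 ≈ 14350.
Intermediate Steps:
m(S) = 9*S² (m(S) = (S + (S + S))² = (S + 2*S)² = (3*S)² = 9*S²)
N = -88 (N = 8*(-11) = -88)
J(j, X) = (-88 + X)/(36 + j) (J(j, X) = (X - 88)/(j + 9*(-2)²) = (-88 + X)/(j + 9*4) = (-88 + X)/(j + 36) = (-88 + X)/(36 + j))
(-116 + J(-12, -3))² = (-116 + (-88 - 3)/(36 - 12))² = (-116 - 91/24)² = (-2875/24)² = 8265625/576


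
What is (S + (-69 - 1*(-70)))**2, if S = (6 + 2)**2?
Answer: 4225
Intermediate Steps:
S = 64 (S = 8**2 = 64)
(S + (-69 - 1*(-70)))**2 = (64 + (-69 - 1*(-70)))**2 = (64 + (-69 + 70))**2 = (64 + 1)**2 = 65**2 = 4225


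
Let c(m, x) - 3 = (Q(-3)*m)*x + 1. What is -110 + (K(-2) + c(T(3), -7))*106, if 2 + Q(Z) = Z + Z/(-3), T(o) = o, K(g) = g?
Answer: 9006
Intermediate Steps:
Q(Z) = -2 + 2*Z/3 (Q(Z) = -2 + (Z + Z/(-3)) = -2 + (Z + Z*(-⅓)) = -2 + (Z - Z/3) = -2 + 2*Z/3)
c(m, x) = 4 - 4*m*x (c(m, x) = 3 + (((-2 + (⅔)*(-3))*m)*x + 1) = 3 + (((-2 - 2)*m)*x + 1) = 3 + ((-4*m)*x + 1) = 3 + (-4*m*x + 1) = 3 + (1 - 4*m*x) = 4 - 4*m*x)
-110 + (K(-2) + c(T(3), -7))*106 = -110 + (-2 + (4 - 4*3*(-7)))*106 = -110 + (-2 + (4 + 84))*106 = -110 + (-2 + 88)*106 = -110 + 86*106 = -110 + 9116 = 9006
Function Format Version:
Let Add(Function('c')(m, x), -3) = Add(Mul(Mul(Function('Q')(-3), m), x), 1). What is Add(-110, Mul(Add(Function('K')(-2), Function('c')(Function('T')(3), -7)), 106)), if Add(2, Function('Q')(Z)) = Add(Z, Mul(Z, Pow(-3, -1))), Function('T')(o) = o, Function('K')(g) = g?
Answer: 9006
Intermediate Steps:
Function('Q')(Z) = Add(-2, Mul(Rational(2, 3), Z)) (Function('Q')(Z) = Add(-2, Add(Z, Mul(Z, Pow(-3, -1)))) = Add(-2, Add(Z, Mul(Z, Rational(-1, 3)))) = Add(-2, Add(Z, Mul(Rational(-1, 3), Z))) = Add(-2, Mul(Rational(2, 3), Z)))
Function('c')(m, x) = Add(4, Mul(-4, m, x)) (Function('c')(m, x) = Add(3, Add(Mul(Mul(Add(-2, Mul(Rational(2, 3), -3)), m), x), 1)) = Add(3, Add(Mul(Mul(Add(-2, -2), m), x), 1)) = Add(3, Add(Mul(Mul(-4, m), x), 1)) = Add(3, Add(Mul(-4, m, x), 1)) = Add(3, Add(1, Mul(-4, m, x))) = Add(4, Mul(-4, m, x)))
Add(-110, Mul(Add(Function('K')(-2), Function('c')(Function('T')(3), -7)), 106)) = Add(-110, Mul(Add(-2, Add(4, Mul(-4, 3, -7))), 106)) = Add(-110, Mul(Add(-2, Add(4, 84)), 106)) = Add(-110, Mul(Add(-2, 88), 106)) = Add(-110, Mul(86, 106)) = Add(-110, 9116) = 9006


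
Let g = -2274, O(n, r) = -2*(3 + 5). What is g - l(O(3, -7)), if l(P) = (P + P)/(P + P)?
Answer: -2275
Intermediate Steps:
O(n, r) = -16 (O(n, r) = -2*8 = -16)
l(P) = 1 (l(P) = (2*P)/((2*P)) = (2*P)*(1/(2*P)) = 1)
g - l(O(3, -7)) = -2274 - 1*1 = -2274 - 1 = -2275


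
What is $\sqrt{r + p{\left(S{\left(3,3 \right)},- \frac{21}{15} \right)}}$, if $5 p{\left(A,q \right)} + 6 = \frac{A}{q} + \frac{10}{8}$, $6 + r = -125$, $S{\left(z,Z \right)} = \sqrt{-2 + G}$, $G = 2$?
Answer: $\frac{i \sqrt{13195}}{10} \approx 11.487 i$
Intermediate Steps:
$S{\left(z,Z \right)} = 0$ ($S{\left(z,Z \right)} = \sqrt{-2 + 2} = \sqrt{0} = 0$)
$r = -131$ ($r = -6 - 125 = -131$)
$p{\left(A,q \right)} = - \frac{19}{20} + \frac{A}{5 q}$ ($p{\left(A,q \right)} = - \frac{6}{5} + \frac{\frac{A}{q} + \frac{10}{8}}{5} = - \frac{6}{5} + \frac{\frac{A}{q} + 10 \cdot \frac{1}{8}}{5} = - \frac{6}{5} + \frac{\frac{A}{q} + \frac{5}{4}}{5} = - \frac{6}{5} + \frac{\frac{5}{4} + \frac{A}{q}}{5} = - \frac{6}{5} + \left(\frac{1}{4} + \frac{A}{5 q}\right) = - \frac{19}{20} + \frac{A}{5 q}$)
$\sqrt{r + p{\left(S{\left(3,3 \right)},- \frac{21}{15} \right)}} = \sqrt{-131 - \left(\frac{19}{20} + \frac{0}{\left(-21\right) \frac{1}{15}}\right)} = \sqrt{-131 - \left(\frac{19}{20} + \frac{0}{- \frac{7}{5}}\right)} = \sqrt{-131 - \left(\frac{19}{20} + 0 \left(- \frac{5}{7}\right)\right)} = \sqrt{-131 + \left(- \frac{19}{20} + 0\right)} = \sqrt{-131 - \frac{19}{20}} = \sqrt{- \frac{2639}{20}} = \frac{i \sqrt{13195}}{10}$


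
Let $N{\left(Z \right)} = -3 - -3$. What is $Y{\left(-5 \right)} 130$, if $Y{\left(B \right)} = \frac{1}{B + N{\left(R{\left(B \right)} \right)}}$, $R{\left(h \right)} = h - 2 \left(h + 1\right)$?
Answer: $-26$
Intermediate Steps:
$R{\left(h \right)} = -2 - h$ ($R{\left(h \right)} = h - 2 \left(1 + h\right) = h - \left(2 + 2 h\right) = -2 - h$)
$N{\left(Z \right)} = 0$ ($N{\left(Z \right)} = -3 + 3 = 0$)
$Y{\left(B \right)} = \frac{1}{B}$ ($Y{\left(B \right)} = \frac{1}{B + 0} = \frac{1}{B}$)
$Y{\left(-5 \right)} 130 = \frac{1}{-5} \cdot 130 = \left(- \frac{1}{5}\right) 130 = -26$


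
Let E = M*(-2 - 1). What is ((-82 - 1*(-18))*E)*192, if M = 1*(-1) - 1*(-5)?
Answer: 147456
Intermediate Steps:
M = 4 (M = -1 + 5 = 4)
E = -12 (E = 4*(-2 - 1) = 4*(-3) = -12)
((-82 - 1*(-18))*E)*192 = ((-82 - 1*(-18))*(-12))*192 = ((-82 + 18)*(-12))*192 = -64*(-12)*192 = 768*192 = 147456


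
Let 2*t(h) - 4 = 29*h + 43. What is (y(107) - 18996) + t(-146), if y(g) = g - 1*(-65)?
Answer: -41835/2 ≈ -20918.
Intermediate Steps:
y(g) = 65 + g (y(g) = g + 65 = 65 + g)
t(h) = 47/2 + 29*h/2 (t(h) = 2 + (29*h + 43)/2 = 2 + (43 + 29*h)/2 = 2 + (43/2 + 29*h/2) = 47/2 + 29*h/2)
(y(107) - 18996) + t(-146) = ((65 + 107) - 18996) + (47/2 + (29/2)*(-146)) = (172 - 18996) + (47/2 - 2117) = -18824 - 4187/2 = -41835/2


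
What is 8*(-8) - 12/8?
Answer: -131/2 ≈ -65.500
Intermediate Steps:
8*(-8) - 12/8 = -64 - 12*⅛ = -64 - 3/2 = -131/2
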